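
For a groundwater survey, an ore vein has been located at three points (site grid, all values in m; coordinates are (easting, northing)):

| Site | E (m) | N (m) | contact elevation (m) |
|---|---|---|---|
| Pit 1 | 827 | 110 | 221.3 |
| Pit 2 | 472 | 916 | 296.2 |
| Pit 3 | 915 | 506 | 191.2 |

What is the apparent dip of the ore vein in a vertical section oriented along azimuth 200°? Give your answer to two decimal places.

6.02°

Let the plane be z = a·E + b·N + c.
Pit 2−Pit 1: −355a + 806b = 74.9;  Pit 3−Pit 1: 88a + 396b = −30.1.
Solving gives a = −0.25494, b = −0.01936.
Unit vector along 200° is (sin 200°, cos 200°) = (-0.3420, -0.9397).
Slope in that direction = a·(-0.3420) + b·(-0.9397) = 0.10538.
Apparent dip = arctan|0.10538| = 6.02° (true dip is 14.3°, so apparent ≤ true as expected).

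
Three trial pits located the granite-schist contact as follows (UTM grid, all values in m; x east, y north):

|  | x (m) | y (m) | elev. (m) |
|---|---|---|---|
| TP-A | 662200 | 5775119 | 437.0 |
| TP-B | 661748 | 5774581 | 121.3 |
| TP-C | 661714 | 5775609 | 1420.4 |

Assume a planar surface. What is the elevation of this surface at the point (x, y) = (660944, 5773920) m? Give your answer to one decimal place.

Let the plane be z = a·x + b·y + c.
TP-B−TP-A: −452a − 538b = −315.7;  TP-C−TP-A: −486a + 490b = 983.4.
Solving gives a = −0.775189461, b = 1.238077391.
Then c = 437 − a·662200 − b·5775119 = −6636276.80.
At (660944, 5773920): z = −512356.8 + 7148559.8 − 6636276.80 = -73.8 m.

-73.8 m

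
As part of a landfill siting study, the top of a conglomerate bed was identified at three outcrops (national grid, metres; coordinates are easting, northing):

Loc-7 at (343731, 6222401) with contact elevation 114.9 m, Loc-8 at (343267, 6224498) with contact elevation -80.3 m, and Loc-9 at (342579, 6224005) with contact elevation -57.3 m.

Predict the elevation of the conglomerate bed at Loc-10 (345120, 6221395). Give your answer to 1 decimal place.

242.0 m

Let the plane be z = a·easting + b·northing + c.
Loc-8−Loc-7: −464a + 2097b = −195.2;  Loc-9−Loc-7: −1152a + 1604b = −172.2.
Solving gives a = 0.028718483, b = −0.086730865.
Then c = 114.9 − a·343731 − b·6222401 = 529917.69.
At (345120, 6221395): z = 9911.3 − 539587.0 + 529917.69 = 242.0 m.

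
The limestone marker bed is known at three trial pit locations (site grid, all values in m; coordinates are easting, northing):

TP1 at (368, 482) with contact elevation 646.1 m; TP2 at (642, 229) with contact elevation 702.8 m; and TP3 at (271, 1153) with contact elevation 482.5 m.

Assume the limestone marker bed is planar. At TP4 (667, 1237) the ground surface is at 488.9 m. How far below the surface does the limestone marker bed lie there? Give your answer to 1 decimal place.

35.5 m

Two edge vectors: TP1→TP2 = (274, -253, 56.7), TP1→TP3 = (-97, 671, -163.6).
Normal n = (TP1→TP2) × (TP1→TP3) = (3345.1, 39326.5, 159313).
So ∂z/∂easting = −n_x/n_z = −0.020997 and ∂z/∂northing = −n_y/n_z = −0.246851.
Intercept c from TP1: 646.1 + 7.73 + 118.98 = 772.81.
At (667, 1237): z_contact = −14.01 − 305.35 + 772.81 = 453.45 m.
Depth below ground = 488.9 − 453.45 = 35.5 m.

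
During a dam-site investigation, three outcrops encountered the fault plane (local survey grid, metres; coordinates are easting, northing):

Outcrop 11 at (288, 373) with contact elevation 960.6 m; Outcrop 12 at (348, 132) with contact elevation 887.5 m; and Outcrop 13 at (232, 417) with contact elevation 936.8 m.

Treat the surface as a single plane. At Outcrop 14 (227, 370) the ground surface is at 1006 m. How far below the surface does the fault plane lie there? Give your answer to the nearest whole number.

Let the plane be z = a·easting + b·northing + c.
Outcrop 12−Outcrop 11: 60a − 241b = −73.1;  Outcrop 13−Outcrop 11: −56a + 44b = −23.8.
Solving gives a = 0.82463, b = 0.50862.
Then c = 960.6 − a·288 − b·373 = 533.39.
At (227, 370): z_contact = 187.2 + 188.2 + 533.39 = 908.8 m.
Depth below ground = 1006 − 908.8 = 97 m.

97 m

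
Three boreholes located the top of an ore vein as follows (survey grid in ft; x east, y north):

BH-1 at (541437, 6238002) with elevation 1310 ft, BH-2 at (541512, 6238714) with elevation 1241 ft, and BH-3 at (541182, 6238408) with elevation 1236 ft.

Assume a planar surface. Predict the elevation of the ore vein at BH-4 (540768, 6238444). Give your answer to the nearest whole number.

1184 ft

Two edge vectors: BH-1→BH-2 = (75, 712, -69), BH-1→BH-3 = (-255, 406, -74).
Normal n = (BH-1→BH-2) × (BH-1→BH-3) = (-24674, 23145, 212010).
So ∂z/∂x = −n_x/n_z = 0.11638130 and ∂z/∂y = −n_y/n_z = −0.10916938.
Intercept c from BH-1: 1310 − 63013.14 + 680998.80 = 619295.66.
At (540768, 6238444): z = 62935.3 − 681047.1 + 619295.66 = 1183.9 ft.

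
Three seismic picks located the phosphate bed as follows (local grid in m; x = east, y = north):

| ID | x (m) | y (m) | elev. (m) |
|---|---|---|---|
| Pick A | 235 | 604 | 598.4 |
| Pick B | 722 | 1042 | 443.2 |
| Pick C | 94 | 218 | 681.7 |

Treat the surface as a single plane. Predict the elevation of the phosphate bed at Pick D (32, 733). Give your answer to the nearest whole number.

617 m

Two edge vectors: Pick A→Pick B = (487, 438, -155.2), Pick A→Pick C = (-141, -386, 83.3).
Normal n = (Pick A→Pick B) × (Pick A→Pick C) = (-23421.8, -18683.9, -126224).
So ∂z/∂x = −n_x/n_z = −0.18556 and ∂z/∂y = −n_y/n_z = −0.14802.
Intercept c from Pick A: 598.4 + 43.61 + 89.41 = 731.41.
At (32, 733): z = −5.9 − 108.5 + 731.41 = 617.0 m.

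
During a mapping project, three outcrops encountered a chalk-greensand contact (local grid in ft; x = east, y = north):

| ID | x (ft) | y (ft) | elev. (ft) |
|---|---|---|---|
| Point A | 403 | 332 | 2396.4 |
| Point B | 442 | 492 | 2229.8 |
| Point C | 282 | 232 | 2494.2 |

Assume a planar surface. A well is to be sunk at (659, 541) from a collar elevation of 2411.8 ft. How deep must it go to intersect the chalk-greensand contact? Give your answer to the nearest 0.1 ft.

219.6 ft

Two edge vectors: Point A→Point B = (39, 160, -166.6), Point A→Point C = (-121, -100, 97.8).
Normal n = (Point A→Point B) × (Point A→Point C) = (-1012, 16344.4, 15460).
So ∂z/∂x = −n_x/n_z = 0.06546 and ∂z/∂y = −n_y/n_z = −1.05721.
Intercept c from Point A: 2396.4 − 26.38 + 350.99 = 2721.01.
At (659, 541): z_contact = 43.14 − 571.95 + 2721.01 = 2192.20 ft.
Depth below ground = 2411.8 − 2192.20 = 219.6 ft.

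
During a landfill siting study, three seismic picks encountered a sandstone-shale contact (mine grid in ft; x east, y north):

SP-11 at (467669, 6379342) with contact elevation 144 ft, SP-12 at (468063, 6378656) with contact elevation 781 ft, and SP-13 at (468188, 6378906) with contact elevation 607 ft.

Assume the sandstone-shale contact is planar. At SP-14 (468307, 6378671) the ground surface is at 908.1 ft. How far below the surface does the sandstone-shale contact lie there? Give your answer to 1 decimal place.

86.3 ft

Two edge vectors: SP-11→SP-12 = (394, -686, 637), SP-11→SP-13 = (519, -436, 463).
Normal n = (SP-11→SP-12) × (SP-11→SP-13) = (-39886, 148181, 184250).
So ∂z/∂x = −n_x/n_z = 0.216477612 and ∂z/∂y = −n_y/n_z = −0.804238806.
Intercept c from SP-11: 144 − 101239.87 + 5130514.39 = 5029418.52.
At (468307, 6378671): z_contact = 101377.98 − 5129974.75 + 5029418.52 = 821.76 ft.
Depth below ground = 908.1 − 821.76 = 86.3 ft.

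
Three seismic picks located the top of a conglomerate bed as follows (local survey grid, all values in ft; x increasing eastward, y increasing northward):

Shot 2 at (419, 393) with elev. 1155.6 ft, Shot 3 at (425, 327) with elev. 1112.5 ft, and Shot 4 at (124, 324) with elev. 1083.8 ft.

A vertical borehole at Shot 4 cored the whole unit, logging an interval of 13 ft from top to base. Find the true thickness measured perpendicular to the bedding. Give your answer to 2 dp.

10.81 ft

Let the plane be z = a·x + b·y + c.
Shot 3−Shot 2: 6a − 66b = −43.1;  Shot 4−Shot 2: −295a − 69b = −71.8.
Solving gives a = 0.08876, b = 0.66110.
|∇z| = √(a²+b²) = 0.66703, so dip δ = arctan(0.66703) = 33.70°.
True thickness = vertical thickness × cos δ = 13 × cos 33.70° = 10.81 ft.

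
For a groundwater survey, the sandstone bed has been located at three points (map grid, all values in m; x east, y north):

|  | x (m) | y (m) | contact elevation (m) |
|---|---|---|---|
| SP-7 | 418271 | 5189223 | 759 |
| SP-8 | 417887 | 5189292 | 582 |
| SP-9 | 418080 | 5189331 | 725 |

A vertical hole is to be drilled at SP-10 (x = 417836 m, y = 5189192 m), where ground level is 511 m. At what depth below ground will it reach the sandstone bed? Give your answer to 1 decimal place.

Two edge vectors: SP-7→SP-8 = (-384, 69, -177), SP-7→SP-9 = (-191, 108, -34).
Normal n = (SP-7→SP-8) × (SP-7→SP-9) = (16770, 20751, -28293).
So ∂z/∂x = −n_x/n_z = 0.592726116 and ∂z/∂y = −n_y/n_z = 0.733432298.
Intercept c from SP-7: 759 − 247920.15 − 3805943.75 = −4053104.89.
At (417836, 5189192): z_contact = 247662.31 + 3805921.01 − 4053104.89 = 478.43 m.
Depth below ground = 511 − 478.43 = 32.6 m.

32.6 m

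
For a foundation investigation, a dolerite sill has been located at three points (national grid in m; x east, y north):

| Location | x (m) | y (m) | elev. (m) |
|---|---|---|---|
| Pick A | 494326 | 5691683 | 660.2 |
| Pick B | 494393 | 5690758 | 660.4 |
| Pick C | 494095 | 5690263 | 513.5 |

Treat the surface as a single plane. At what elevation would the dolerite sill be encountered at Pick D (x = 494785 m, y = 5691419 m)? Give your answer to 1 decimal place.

853.9 m

Two edge vectors: Pick A→Pick B = (67, -925, 0.2), Pick A→Pick C = (-231, -1420, -146.7).
Normal n = (Pick A→Pick B) × (Pick A→Pick C) = (135981.5, 9782.7, -308815).
So ∂z/∂x = −n_x/n_z = 0.440333209 and ∂z/∂y = −n_y/n_z = 0.031678189.
Intercept c from Pick A: 660.2 − 217668.15 − 180302.21 = −397310.16.
At (494785, 5691419): z = 217870.3 + 180293.8 − 397310.16 = 853.9 m.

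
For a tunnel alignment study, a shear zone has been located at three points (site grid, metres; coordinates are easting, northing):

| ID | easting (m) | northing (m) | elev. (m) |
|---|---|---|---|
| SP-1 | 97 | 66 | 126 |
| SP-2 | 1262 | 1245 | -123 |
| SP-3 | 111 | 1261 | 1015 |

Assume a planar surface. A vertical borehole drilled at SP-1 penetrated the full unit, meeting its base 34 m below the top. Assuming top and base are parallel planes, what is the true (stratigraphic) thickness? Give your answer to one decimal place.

Let the plane be z = a·easting + b·northing + c.
SP-2−SP-1: 1165a + 1179b = −249;  SP-3−SP-1: 14a + 1195b = 889.
Solving gives a = −0.97820, b = 0.75539.
|∇z| = √(a²+b²) = 1.23592, so dip δ = arctan(1.23592) = 51.02°.
True thickness = vertical thickness × cos δ = 34 × cos 51.02° = 21.4 m.

21.4 m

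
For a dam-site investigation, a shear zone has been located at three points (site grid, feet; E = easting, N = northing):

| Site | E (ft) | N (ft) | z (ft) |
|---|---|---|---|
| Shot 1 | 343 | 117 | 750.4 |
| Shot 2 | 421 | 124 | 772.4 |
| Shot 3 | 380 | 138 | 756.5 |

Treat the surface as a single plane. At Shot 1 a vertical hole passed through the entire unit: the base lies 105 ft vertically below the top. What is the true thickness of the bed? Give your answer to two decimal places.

97.80 ft

Let the plane be z = a·E + b·N + c.
Shot 2−Shot 1: 78a + 7b = 22;  Shot 3−Shot 1: 37a + 21b = 6.1.
Solving gives a = 0.30406, b = −0.24525.
|∇z| = √(a²+b²) = 0.39064, so dip δ = arctan(0.39064) = 21.34°.
True thickness = vertical thickness × cos δ = 105 × cos 21.34° = 97.80 ft.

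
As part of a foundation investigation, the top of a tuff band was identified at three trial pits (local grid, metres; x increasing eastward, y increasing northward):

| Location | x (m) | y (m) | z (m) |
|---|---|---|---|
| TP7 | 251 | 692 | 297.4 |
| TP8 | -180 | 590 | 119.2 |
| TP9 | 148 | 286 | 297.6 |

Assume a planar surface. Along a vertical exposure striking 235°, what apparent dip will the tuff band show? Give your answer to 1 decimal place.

16.5°

Let the plane be z = a·x + b·y + c.
TP8−TP7: −431a − 102b = −178.2;  TP9−TP7: −103a − 406b = 0.2.
Solving gives a = 0.43999, b = −0.11212.
Unit vector along 235° is (sin 235°, cos 235°) = (-0.8192, -0.5736).
Slope in that direction = a·(-0.8192) + b·(-0.5736) = −0.29611.
Apparent dip = arctan|0.29611| = 16.5° (true dip is 24.4°, so apparent ≤ true as expected).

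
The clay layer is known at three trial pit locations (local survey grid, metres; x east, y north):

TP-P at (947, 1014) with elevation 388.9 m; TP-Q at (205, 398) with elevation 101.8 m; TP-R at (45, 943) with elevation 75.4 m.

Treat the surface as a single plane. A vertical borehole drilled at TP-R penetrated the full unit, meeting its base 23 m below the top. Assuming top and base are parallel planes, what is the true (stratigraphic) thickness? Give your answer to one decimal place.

21.7 m

Two edge vectors: TP-P→TP-Q = (-742, -616, -287.1), TP-P→TP-R = (-902, -71, -313.5).
Normal n = (TP-P→TP-Q) × (TP-P→TP-R) = (172731.9, 26347.2, -502950).
So ∂z/∂x = −n_x/n_z = 0.34344 and ∂z/∂y = −n_y/n_z = 0.05239.
|∇z| = √(a²+b²) = 0.34741, so dip δ = arctan(0.34741) = 19.16°.
True thickness = vertical thickness × cos δ = 23 × cos 19.16° = 21.7 m.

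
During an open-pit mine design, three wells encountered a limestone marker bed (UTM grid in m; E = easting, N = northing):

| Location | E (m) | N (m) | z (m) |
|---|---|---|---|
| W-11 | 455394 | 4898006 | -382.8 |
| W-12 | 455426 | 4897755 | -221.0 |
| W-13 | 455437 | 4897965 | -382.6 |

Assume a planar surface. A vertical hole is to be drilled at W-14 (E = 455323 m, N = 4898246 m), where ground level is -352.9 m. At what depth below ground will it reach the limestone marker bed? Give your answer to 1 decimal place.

156.6 m

Let the plane be z = a·E + b·N + c.
W-12−W-11: 32a − 251b = 161.8;  W-13−W-11: 43a − 41b = 0.2.
Solving gives a = −0.694399325, b = −0.733150512.
Then c = -382.8 − a·455394 − b·4898006 = 3906818.09.
At (455323, 4898246): z_contact = −316175.98 − 3591151.56 + 3906818.09 = -509.45 m.
Depth below ground = -352.9 − (-509.45) = 156.6 m.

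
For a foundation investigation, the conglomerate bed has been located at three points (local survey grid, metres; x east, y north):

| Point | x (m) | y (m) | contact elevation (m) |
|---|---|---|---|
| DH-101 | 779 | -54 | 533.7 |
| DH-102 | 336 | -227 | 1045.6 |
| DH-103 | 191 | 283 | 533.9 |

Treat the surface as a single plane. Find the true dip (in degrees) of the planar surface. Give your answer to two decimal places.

54.11°

Two edge vectors: DH-101→DH-102 = (-443, -173, 511.9), DH-101→DH-103 = (-588, 337, 0.2).
Normal n = (DH-101→DH-102) × (DH-101→DH-103) = (-172544.9, -300908.6, -251015).
So ∂z/∂x = −n_x/n_z = −0.68739 and ∂z/∂y = −n_y/n_z = −1.19877.
Gradient magnitude |∇z| = √(a² + b²) = √(0.47250 + 1.43704) = 1.38186.
True dip = arctan(1.38186) = 54.11°, dipping toward NNE (azimuth ≈ 030°).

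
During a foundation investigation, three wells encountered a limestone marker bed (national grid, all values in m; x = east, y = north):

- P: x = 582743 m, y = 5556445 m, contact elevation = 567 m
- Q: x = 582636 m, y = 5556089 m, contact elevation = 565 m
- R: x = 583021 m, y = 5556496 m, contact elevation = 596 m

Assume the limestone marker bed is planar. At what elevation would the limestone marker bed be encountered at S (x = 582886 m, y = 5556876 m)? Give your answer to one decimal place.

570.9 m

Two edge vectors: P→Q = (-107, -356, -2), P→R = (278, 51, 29).
Normal n = (P→Q) × (P→R) = (-10222, 2547, 93511).
So ∂z/∂x = −n_x/n_z = 0.109313343 and ∂z/∂y = −n_y/n_z = −0.027237437.
Intercept c from P: 567 − 63701.59 + 151343.32 = 88208.74.
At (582886, 5556876): z = 63717.2 − 151355.1 + 88208.74 = 570.9 m.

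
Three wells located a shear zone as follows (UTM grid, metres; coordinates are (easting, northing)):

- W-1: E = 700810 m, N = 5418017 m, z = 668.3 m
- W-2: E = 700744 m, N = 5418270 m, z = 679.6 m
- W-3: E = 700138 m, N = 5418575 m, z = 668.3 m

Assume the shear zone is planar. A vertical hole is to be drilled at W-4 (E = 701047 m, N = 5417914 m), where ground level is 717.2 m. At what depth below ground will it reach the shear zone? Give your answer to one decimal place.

43.6 m

Let the plane be z = a·E + b·N + c.
W-2−W-1: −66a + 253b = 11.3;  W-3−W-1: −672a + 558b = 0.
Solving gives a = 0.047342103, b = 0.057014145.
Then c = 668.3 − a·700810 − b·5418017 = −341413.13.
At (701047, 5417914): z_contact = 33189.04 + 308897.74 − 341413.13 = 673.65 m.
Depth below ground = 717.2 − 673.65 = 43.6 m.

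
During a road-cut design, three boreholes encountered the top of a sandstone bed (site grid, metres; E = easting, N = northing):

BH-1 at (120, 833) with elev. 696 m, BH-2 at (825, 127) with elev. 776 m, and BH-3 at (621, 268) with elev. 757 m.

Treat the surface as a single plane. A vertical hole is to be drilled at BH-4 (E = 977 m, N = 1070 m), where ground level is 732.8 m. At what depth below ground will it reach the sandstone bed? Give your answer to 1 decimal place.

Two edge vectors: BH-1→BH-2 = (705, -706, 80), BH-1→BH-3 = (501, -565, 61).
Normal n = (BH-1→BH-2) × (BH-1→BH-3) = (2134, -2925, -44619).
So ∂z/∂E = −n_x/n_z = 0.047827 and ∂z/∂N = −n_y/n_z = −0.065555.
Intercept c from BH-1: 696 − 5.74 + 54.61 = 744.87.
At (977, 1070): z_contact = 46.73 − 70.14 + 744.87 = 721.45 m.
Depth below ground = 732.8 − 721.45 = 11.3 m.

11.3 m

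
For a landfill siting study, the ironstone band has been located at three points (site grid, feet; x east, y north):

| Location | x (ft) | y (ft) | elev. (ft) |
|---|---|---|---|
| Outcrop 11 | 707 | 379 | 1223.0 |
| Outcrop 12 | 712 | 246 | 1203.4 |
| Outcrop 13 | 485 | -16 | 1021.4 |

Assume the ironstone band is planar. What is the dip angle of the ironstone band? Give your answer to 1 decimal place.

Two edge vectors: Outcrop 11→Outcrop 12 = (5, -133, -19.6), Outcrop 11→Outcrop 13 = (-222, -395, -201.6).
Normal n = (Outcrop 11→Outcrop 12) × (Outcrop 11→Outcrop 13) = (19070.8, 5359.2, -31501).
So ∂z/∂x = −n_x/n_z = 0.60540 and ∂z/∂y = −n_y/n_z = 0.17013.
Gradient magnitude |∇z| = √(a² + b²) = √(0.36651 + 0.02894) = 0.62885.
True dip = arctan(0.62885) = 32.2°, dipping toward WSW (azimuth ≈ 254°).

32.2°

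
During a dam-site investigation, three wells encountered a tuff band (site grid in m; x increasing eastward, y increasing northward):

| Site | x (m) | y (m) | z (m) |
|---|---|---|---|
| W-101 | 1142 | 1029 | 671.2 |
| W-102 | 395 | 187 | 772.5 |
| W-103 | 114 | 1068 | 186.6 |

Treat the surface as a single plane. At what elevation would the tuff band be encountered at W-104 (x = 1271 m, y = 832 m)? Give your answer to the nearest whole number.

832 m

Let the plane be z = a·x + b·y + c.
W-102−W-101: −747a − 842b = 101.3;  W-103−W-101: −1028a + 39b = −484.6.
Solving gives a = 0.45164, b = −0.52099.
Then c = 671.2 − a·1142 − b·1029 = 691.53.
At (1271, 832): z = 574.0 − 433.5 + 691.53 = 832.1 m.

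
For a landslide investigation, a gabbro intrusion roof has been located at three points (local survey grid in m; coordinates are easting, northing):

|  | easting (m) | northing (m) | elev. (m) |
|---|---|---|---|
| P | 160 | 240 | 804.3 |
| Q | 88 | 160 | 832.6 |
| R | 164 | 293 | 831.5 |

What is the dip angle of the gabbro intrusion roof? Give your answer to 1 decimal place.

50.4°

Two edge vectors: P→Q = (-72, -80, 28.3), P→R = (4, 53, 27.2).
Normal n = (P→Q) × (P→R) = (-3675.9, 2071.6, -3496).
So ∂z/∂easting = −n_x/n_z = −1.05146 and ∂z/∂northing = −n_y/n_z = 0.59256.
Gradient magnitude |∇z| = √(a² + b²) = √(1.10557 + 0.35113) = 1.20694.
True dip = arctan(1.20694) = 50.4°, dipping toward ESE (azimuth ≈ 119°).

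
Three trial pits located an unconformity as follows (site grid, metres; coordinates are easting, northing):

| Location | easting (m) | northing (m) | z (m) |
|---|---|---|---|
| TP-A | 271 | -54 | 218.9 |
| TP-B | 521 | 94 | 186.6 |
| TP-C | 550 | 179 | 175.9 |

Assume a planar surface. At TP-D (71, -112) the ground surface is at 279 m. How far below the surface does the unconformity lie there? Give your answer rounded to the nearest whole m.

Two edge vectors: TP-A→TP-B = (250, 148, -32.3), TP-A→TP-C = (279, 233, -43).
Normal n = (TP-A→TP-B) × (TP-A→TP-C) = (1161.9, 1738.3, 16958).
So ∂z/∂easting = −n_x/n_z = −0.06852 and ∂z/∂northing = −n_y/n_z = −0.10251.
Intercept c from TP-A: 218.9 + 18.57 − 5.54 = 231.93.
At (71, -112): z_contact = −4.9 + 11.5 + 231.93 = 238.5 m.
Depth below ground = 279 − 238.5 = 40 m.

40 m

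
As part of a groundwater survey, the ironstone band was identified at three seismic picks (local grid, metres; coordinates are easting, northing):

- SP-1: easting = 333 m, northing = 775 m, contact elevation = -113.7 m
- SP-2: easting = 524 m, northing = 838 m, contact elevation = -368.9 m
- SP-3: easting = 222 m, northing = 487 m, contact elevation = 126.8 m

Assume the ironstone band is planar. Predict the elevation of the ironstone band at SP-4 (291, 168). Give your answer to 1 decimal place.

Let the plane be z = a·easting + b·northing + c.
SP-2−SP-1: 191a + 63b = −255.2;  SP-3−SP-1: −111a − 288b = 240.5.
Solving gives a = −1.21516, b = −0.36672.
Then c = -113.7 − a·333 − b·775 = 575.16.
At (291, 168): z = −353.6 − 61.6 + 575.16 = 159.9 m.

159.9 m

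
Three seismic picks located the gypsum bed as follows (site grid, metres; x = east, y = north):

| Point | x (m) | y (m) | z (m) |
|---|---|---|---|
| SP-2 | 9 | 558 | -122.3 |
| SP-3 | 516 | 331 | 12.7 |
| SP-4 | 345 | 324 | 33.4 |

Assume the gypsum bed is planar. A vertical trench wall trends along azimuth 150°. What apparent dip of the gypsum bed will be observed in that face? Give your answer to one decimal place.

Two edge vectors: SP-2→SP-3 = (507, -227, 135), SP-2→SP-4 = (336, -234, 155.7).
Normal n = (SP-2→SP-3) × (SP-2→SP-4) = (-3753.9, -33579.9, -42366).
So ∂z/∂x = −n_x/n_z = −0.08861 and ∂z/∂y = −n_y/n_z = −0.79261.
Unit vector along 150° is (sin 150°, cos 150°) = (0.5000, -0.8660).
Slope in that direction = a·(0.5000) + b·(-0.8660) = 0.64212.
Apparent dip = arctan|0.64212| = 32.7° (true dip is 38.6°, so apparent ≤ true as expected).

32.7°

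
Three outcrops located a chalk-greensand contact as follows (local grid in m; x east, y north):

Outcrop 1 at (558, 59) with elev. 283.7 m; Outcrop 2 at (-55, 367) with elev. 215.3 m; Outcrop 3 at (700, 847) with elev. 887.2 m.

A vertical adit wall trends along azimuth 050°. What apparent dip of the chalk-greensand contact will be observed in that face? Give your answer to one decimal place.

Let the plane be z = a·x + b·y + c.
Outcrop 2−Outcrop 1: −613a + 308b = −68.4;  Outcrop 3−Outcrop 1: 142a + 788b = 603.5.
Solving gives a = 0.45518, b = 0.68384.
Unit vector along 050° is (sin 50°, cos 50°) = (0.7660, 0.6428).
Slope in that direction = a·(0.7660) + b·(0.6428) = 0.78825.
Apparent dip = arctan|0.78825| = 38.2° (true dip is 39.4°, so apparent ≤ true as expected).

38.2°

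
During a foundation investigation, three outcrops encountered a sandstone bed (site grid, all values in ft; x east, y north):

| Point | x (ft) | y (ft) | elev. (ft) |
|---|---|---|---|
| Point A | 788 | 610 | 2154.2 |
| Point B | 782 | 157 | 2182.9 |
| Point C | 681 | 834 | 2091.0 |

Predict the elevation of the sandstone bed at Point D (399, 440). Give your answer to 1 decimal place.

Let the plane be z = a·x + b·y + c.
Point B−Point A: −6a − 453b = 28.7;  Point C−Point A: −107a + 224b = −63.2.
Solving gives a = 0.44566, b = −0.06926.
Then c = 2154.2 − a·788 − b·610 = 1845.26.
At (399, 440): z = 177.8 − 30.5 + 1845.26 = 1992.6 ft.

1992.6 ft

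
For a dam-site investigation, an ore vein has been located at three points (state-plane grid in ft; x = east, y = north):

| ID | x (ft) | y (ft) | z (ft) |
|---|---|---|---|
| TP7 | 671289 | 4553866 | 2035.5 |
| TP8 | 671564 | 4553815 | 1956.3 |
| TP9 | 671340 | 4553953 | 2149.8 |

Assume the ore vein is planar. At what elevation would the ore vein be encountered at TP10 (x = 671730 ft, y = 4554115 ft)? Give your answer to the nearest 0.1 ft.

2350.8 ft

Let the plane be z = a·x + b·y + c.
TP8−TP7: 275a − 51b = −79.2;  TP9−TP7: 51a + 87b = 114.3.
Solving gives a = −0.040002262, b = 1.337242705.
Then c = 2035.5 − a·671289 − b·4553866 = −6060735.51.
At (671730, 4554115): z = −26870.7 + 6089957.1 − 6060735.51 = 2350.8 ft.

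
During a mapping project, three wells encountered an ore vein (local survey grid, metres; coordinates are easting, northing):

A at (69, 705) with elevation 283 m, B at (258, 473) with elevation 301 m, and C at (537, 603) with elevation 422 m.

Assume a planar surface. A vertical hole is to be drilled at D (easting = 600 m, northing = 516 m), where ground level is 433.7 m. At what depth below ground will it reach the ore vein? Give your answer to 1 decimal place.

Two edge vectors: A→B = (189, -232, 18), A→C = (468, -102, 139).
Normal n = (A→B) × (A→C) = (-30412, -17847, 89298).
So ∂z/∂easting = −n_x/n_z = 0.34057 and ∂z/∂northing = −n_y/n_z = 0.19986.
Intercept c from A: 283 − 23.50 − 140.90 = 118.60.
At (600, 516): z_contact = 204.34 + 103.13 + 118.60 = 426.07 m.
Depth below ground = 433.7 − 426.07 = 7.6 m.

7.6 m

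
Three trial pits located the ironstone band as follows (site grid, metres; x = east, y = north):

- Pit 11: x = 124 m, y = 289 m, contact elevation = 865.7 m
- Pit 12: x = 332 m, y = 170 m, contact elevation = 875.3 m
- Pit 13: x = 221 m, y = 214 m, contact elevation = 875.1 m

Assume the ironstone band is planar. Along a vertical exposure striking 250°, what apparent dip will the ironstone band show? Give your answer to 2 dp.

Two edge vectors: Pit 11→Pit 12 = (208, -119, 9.6), Pit 11→Pit 13 = (97, -75, 9.4).
Normal n = (Pit 11→Pit 12) × (Pit 11→Pit 13) = (-398.6, -1024, -4057).
So ∂z/∂x = −n_x/n_z = −0.09825 and ∂z/∂y = −n_y/n_z = −0.25240.
Unit vector along 250° is (sin 250°, cos 250°) = (-0.9397, -0.3420).
Slope in that direction = a·(-0.9397) + b·(-0.3420) = 0.17865.
Apparent dip = arctan|0.17865| = 10.13° (true dip is 15.2°, so apparent ≤ true as expected).

10.13°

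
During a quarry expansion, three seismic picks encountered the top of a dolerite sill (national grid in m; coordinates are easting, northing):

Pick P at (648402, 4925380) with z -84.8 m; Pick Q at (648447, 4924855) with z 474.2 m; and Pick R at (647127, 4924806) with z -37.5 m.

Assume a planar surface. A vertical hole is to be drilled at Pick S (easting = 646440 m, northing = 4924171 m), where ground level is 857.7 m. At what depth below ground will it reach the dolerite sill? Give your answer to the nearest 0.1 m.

Let the plane be z = a·easting + b·northing + c.
Pick Q−Pick P: 45a − 525b = 559;  Pick R−Pick P: −1275a − 574b = 47.3.
Solving gives a = 0.425821880, b = −1.028262886.
Then c = -84.8 − a·648402 − b·4925380 = 4788396.90.
At (646440, 4924171): z_contact = 275268.30 − 5063342.29 + 4788396.90 = 322.91 m.
Depth below ground = 857.7 − 322.91 = 534.8 m.

534.8 m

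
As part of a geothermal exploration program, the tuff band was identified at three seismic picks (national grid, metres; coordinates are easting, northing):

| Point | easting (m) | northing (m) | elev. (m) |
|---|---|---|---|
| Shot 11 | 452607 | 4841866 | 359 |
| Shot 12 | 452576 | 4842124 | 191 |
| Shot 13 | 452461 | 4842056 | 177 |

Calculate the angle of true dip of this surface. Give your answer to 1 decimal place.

37.2°

Two edge vectors: Shot 11→Shot 12 = (-31, 258, -168), Shot 11→Shot 13 = (-146, 190, -182).
Normal n = (Shot 11→Shot 12) × (Shot 11→Shot 13) = (-15036, 18886, 31778).
So ∂z/∂easting = −n_x/n_z = 0.47316 and ∂z/∂northing = −n_y/n_z = −0.59431.
Gradient magnitude |∇z| = √(a² + b²) = √(0.22388 + 0.35321) = 0.75966.
True dip = arctan(0.75966) = 37.2°, dipping toward NW (azimuth ≈ 321°).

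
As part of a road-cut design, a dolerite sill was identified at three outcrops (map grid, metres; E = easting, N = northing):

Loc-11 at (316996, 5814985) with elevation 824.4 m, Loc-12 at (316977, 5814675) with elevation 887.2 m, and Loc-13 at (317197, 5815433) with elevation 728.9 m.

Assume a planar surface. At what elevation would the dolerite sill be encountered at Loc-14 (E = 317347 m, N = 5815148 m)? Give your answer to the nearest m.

Two edge vectors: Loc-11→Loc-12 = (-19, -310, 62.8), Loc-11→Loc-13 = (201, 448, -95.5).
Normal n = (Loc-11→Loc-12) × (Loc-11→Loc-13) = (1470.6, 10808.3, 53798).
So ∂z/∂E = −n_x/n_z = −0.02733559 and ∂z/∂N = −n_y/n_z = −0.20090524.
Intercept c from Loc-11: 824.4 + 8665.27 + 1168260.95 = 1177750.62.
At (317347, 5815148): z = −8674.9 − 1168293.7 + 1177750.62 = 782.1 m.

782 m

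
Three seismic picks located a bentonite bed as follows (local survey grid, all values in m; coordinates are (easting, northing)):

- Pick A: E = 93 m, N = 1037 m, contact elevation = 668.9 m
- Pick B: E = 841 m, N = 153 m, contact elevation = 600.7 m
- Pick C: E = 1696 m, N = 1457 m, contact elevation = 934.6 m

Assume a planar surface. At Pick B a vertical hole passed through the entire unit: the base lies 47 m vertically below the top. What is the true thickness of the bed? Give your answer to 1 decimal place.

46.0 m

Let the plane be z = a·E + b·N + c.
Pick B−Pick A: 748a − 884b = −68.2;  Pick C−Pick A: 1603a + 420b = 265.7.
Solving gives a = 0.11913, b = 0.17795.
|∇z| = √(a²+b²) = 0.21414, so dip δ = arctan(0.21414) = 12.09°.
True thickness = vertical thickness × cos δ = 47 × cos 12.09° = 46.0 m.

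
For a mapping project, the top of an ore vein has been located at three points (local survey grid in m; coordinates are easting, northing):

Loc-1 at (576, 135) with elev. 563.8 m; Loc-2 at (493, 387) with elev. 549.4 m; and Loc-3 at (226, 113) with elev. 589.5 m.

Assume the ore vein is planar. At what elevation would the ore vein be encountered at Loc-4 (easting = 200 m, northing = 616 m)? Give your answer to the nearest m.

Let the plane be z = a·easting + b·northing + c.
Loc-2−Loc-1: −83a + 252b = −14.4;  Loc-3−Loc-1: −350a − 22b = 25.7.
Solving gives a = −0.06842, b = −0.07968.
Then c = 563.8 − a·576 − b·135 = 613.97.
At (200, 616): z = −13.7 − 49.1 + 613.97 = 551.2 m.

551 m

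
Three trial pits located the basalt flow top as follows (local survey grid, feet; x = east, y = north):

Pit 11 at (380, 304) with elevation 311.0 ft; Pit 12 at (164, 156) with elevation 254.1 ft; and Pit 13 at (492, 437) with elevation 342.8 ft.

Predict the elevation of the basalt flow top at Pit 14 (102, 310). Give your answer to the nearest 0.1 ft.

Two edge vectors: Pit 11→Pit 12 = (-216, -148, -56.9), Pit 11→Pit 13 = (112, 133, 31.8).
Normal n = (Pit 11→Pit 12) × (Pit 11→Pit 13) = (2861.3, 496, -12152).
So ∂z/∂x = −n_x/n_z = 0.23546 and ∂z/∂y = −n_y/n_z = 0.04082.
Intercept c from Pit 11: 311 − 89.47 − 12.41 = 209.12.
At (102, 310): z = 24.0 + 12.7 + 209.12 = 245.8 ft.

245.8 ft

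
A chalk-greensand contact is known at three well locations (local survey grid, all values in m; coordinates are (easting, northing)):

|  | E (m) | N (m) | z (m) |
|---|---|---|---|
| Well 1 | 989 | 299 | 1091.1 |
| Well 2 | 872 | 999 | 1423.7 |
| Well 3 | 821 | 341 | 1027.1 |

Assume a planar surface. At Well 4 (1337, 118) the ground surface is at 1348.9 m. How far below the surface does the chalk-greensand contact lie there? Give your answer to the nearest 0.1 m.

178.1 m

Two edge vectors: Well 1→Well 2 = (-117, 700, 332.6), Well 1→Well 3 = (-168, 42, -64).
Normal n = (Well 1→Well 2) × (Well 1→Well 3) = (-58769.2, -63364.8, 112686).
So ∂z/∂E = −n_x/n_z = 0.521531 and ∂z/∂N = −n_y/n_z = 0.562313.
Intercept c from Well 1: 1091.1 − 515.79 − 168.13 = 407.17.
At (1337, 118): z_contact = 697.29 + 66.35 + 407.17 = 1170.81 m.
Depth below ground = 1348.9 − 1170.81 = 178.1 m.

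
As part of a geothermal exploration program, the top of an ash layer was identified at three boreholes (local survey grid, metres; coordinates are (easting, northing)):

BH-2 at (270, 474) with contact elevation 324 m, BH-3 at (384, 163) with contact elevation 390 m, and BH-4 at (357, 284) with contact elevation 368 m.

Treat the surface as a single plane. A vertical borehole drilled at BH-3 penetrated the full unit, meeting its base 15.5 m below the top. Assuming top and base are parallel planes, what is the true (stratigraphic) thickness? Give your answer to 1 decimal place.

15.0 m

Let the plane be z = a·E + b·N + c.
BH-3−BH-2: 114a − 311b = 66;  BH-4−BH-2: 87a − 190b = 44.
Solving gives a = 0.21197, b = −0.13452.
|∇z| = √(a²+b²) = 0.25105, so dip δ = arctan(0.25105) = 14.09°.
True thickness = vertical thickness × cos δ = 15.5 × cos 14.09° = 15.0 m.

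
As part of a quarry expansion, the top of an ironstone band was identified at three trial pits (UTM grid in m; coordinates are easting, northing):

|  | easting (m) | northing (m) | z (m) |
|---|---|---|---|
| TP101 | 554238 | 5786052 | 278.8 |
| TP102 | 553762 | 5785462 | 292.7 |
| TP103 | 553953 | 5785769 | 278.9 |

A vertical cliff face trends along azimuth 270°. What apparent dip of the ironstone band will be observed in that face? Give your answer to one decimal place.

Two edge vectors: TP101→TP102 = (-476, -590, 13.9), TP101→TP103 = (-285, -283, 0.1).
Normal n = (TP101→TP102) × (TP101→TP103) = (3874.7, -3913.9, -33442).
So ∂z/∂easting = −n_x/n_z = 0.11586 and ∂z/∂northing = −n_y/n_z = −0.11704.
Unit vector along 270° is (sin 270°, cos 270°) = (-1.0000, -0.0000).
Slope in that direction = a·(-1.0000) + b·(-0.0000) = −0.11586.
Apparent dip = arctan|0.11586| = 6.6° (true dip is 9.4°, so apparent ≤ true as expected).

6.6°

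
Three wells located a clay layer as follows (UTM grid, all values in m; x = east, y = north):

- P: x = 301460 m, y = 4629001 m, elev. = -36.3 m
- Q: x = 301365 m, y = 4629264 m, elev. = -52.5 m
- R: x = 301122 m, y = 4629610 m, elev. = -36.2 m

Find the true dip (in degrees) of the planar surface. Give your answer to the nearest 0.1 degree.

20.0°

Let the plane be z = a·x + b·y + c.
Q−P: −95a + 263b = −16.2;  R−P: −338a + 609b = 0.1.
Solving gives a = −0.31870, b = −0.17672.
Gradient magnitude |∇z| = √(a² + b²) = √(0.10157 + 0.03123) = 0.36441.
True dip = arctan(0.36441) = 20.0°, dipping toward ENE (azimuth ≈ 061°).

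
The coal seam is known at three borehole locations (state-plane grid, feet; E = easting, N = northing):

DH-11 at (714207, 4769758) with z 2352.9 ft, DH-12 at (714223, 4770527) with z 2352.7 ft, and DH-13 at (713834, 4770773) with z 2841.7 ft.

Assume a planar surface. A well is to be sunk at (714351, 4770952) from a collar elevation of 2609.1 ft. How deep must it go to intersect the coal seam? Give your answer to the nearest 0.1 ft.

Let the plane be z = a·E + b·N + c.
DH-12−DH-11: 16a + 769b = −0.2;  DH-13−DH-11: −373a + 1015b = 488.8.
Solving gives a = −1.240906436, b = 0.025558521.
Then c = 2352.9 − a·714207 − b·4769758 = 766709.00.
At (714351, 4770952): z_contact = −886442.75 + 121938.48 + 766709.00 = 2204.73 ft.
Depth below ground = 2609.1 − 2204.73 = 404.4 ft.

404.4 ft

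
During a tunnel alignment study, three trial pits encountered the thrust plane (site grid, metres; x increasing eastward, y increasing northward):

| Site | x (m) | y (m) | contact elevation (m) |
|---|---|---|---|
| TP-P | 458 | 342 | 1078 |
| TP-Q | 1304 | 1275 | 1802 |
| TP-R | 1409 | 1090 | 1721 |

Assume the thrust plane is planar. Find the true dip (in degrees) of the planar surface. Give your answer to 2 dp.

31.49°

Two edge vectors: TP-P→TP-Q = (846, 933, 724), TP-P→TP-R = (951, 748, 643).
Normal n = (TP-P→TP-Q) × (TP-P→TP-R) = (58367, 144546, -254475).
So ∂z/∂x = −n_x/n_z = 0.22936 and ∂z/∂y = −n_y/n_z = 0.56802.
Gradient magnitude |∇z| = √(a² + b²) = √(0.05261 + 0.32264) = 0.61258.
True dip = arctan(0.61258) = 31.49°, dipping toward SSW (azimuth ≈ 202°).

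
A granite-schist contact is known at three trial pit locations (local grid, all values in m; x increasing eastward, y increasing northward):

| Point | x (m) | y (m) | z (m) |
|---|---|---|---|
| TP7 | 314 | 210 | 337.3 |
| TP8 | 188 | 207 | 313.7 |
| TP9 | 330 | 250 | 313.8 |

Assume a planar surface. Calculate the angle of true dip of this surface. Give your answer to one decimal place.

Let the plane be z = a·x + b·y + c.
TP8−TP7: −126a − 3b = −23.6;  TP9−TP7: 16a + 40b = −23.5.
Solving gives a = 0.20323, b = −0.66879.
Gradient magnitude |∇z| = √(a² + b²) = √(0.04130 + 0.44728) = 0.69899.
True dip = arctan(0.69899) = 35.0°, dipping toward NNW (azimuth ≈ 343°).

35.0°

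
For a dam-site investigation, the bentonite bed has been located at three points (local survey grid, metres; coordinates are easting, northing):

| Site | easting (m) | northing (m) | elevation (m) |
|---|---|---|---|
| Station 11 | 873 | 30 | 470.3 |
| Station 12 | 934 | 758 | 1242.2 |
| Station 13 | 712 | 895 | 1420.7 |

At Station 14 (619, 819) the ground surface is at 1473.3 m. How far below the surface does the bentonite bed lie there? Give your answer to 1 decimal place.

120.8 m

Let the plane be z = a·easting + b·northing + c.
Station 12−Station 11: 61a + 728b = 771.9;  Station 13−Station 11: −161a + 865b = 950.4.
Solving gives a = −0.14236, b = 1.07223.
Then c = 470.3 − a·873 − b·30 = 562.42.
At (619, 819): z_contact = −88.12 + 878.16 + 562.42 = 1352.45 m.
Depth below ground = 1473.3 − 1352.45 = 120.8 m.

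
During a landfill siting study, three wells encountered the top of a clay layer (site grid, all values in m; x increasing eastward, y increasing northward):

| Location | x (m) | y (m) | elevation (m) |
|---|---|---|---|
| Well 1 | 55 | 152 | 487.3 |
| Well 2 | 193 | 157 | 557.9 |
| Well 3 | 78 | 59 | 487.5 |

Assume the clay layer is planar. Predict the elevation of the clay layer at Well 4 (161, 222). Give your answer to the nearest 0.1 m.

549.7 m

Two edge vectors: Well 1→Well 2 = (138, 5, 70.6), Well 1→Well 3 = (23, -93, 0.2).
Normal n = (Well 1→Well 2) × (Well 1→Well 3) = (6566.8, 1596.2, -12949).
So ∂z/∂x = −n_x/n_z = 0.50713 and ∂z/∂y = −n_y/n_z = 0.12327.
Intercept c from Well 1: 487.3 − 27.89 − 18.74 = 440.67.
At (161, 222): z = 81.6 + 27.4 + 440.67 = 549.7 m.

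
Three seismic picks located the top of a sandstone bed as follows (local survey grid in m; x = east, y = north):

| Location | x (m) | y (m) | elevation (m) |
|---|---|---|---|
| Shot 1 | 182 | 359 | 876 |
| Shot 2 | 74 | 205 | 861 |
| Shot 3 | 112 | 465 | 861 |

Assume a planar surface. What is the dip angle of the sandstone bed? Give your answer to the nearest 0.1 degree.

Two edge vectors: Shot 1→Shot 2 = (-108, -154, -15), Shot 1→Shot 3 = (-70, 106, -15).
Normal n = (Shot 1→Shot 2) × (Shot 1→Shot 3) = (3900, -570, -22228).
So ∂z/∂x = −n_x/n_z = 0.17545 and ∂z/∂y = −n_y/n_z = −0.02564.
Gradient magnitude |∇z| = √(a² + b²) = √(0.03078 + 0.00066) = 0.17732.
True dip = arctan(0.17732) = 10.1°, dipping toward W (azimuth ≈ 278°).

10.1°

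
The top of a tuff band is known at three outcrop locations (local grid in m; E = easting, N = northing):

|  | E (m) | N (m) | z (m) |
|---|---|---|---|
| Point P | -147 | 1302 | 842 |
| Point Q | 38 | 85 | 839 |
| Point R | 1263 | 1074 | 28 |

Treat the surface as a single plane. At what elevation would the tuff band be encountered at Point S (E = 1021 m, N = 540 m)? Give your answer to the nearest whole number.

218 m

Two edge vectors: Point P→Point Q = (185, -1217, -3), Point P→Point R = (1410, -228, -814).
Normal n = (Point P→Point Q) × (Point P→Point R) = (989954, 146360, 1673790).
So ∂z/∂E = −n_x/n_z = −0.59144 and ∂z/∂N = −n_y/n_z = −0.08744.
Intercept c from Point P: 842 − 86.94 + 113.85 = 868.91.
At (1021, 540): z = −603.9 − 47.2 + 868.91 = 217.8 m.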